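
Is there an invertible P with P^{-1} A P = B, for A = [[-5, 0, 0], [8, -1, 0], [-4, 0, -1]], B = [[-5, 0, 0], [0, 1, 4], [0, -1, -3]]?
Both have characteristic polynomial (x + 1)^2(x + 5), but the minimal polynomial of A is (x + 1)(x + 5) while the minimal polynomial of B is (x + 1)^2(x + 5). The minimal polynomial is a similarity invariant, so A and B are not similar.

No.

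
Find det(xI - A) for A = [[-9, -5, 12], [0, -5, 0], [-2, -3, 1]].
χ_A(x) = (x + 3)(x + 5)^2

xI - A = [[x + 9, 5, -12], [0, x + 5, 0], [2, 3, x - 1]].

Expanding det(xI - A) along the first row:
det(xI - A) = + (x + 9)·det([[x + 5, 0], [3, x - 1]]) - (5)·det([[0, 0], [2, x - 1]]) + (-12)·det([[0, x + 5], [2, 3]]).

Evaluating gives χ_A(x) = x^3 + 13x^2 + 55x + 75 = (x + 3)(x + 5)^2.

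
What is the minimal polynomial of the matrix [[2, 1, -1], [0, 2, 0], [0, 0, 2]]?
m_A(x) = (x - 2)^2

The characteristic polynomial factors as (x - 2)^3. The minimal polynomial is ∏(x - λ)^{k_λ} where k_λ is the size of the largest Jordan block at λ.

For λ = 2: rank(A - 2I) = 1, and the largest Jordan block has size 2 (the smallest k with rank((A - 2I)^k) = rank((A - 2I)^(k+1))).

So m_A(x) = (x - 2)^2.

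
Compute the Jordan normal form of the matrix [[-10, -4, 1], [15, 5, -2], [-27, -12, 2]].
J = [[-1, 1, 0], [0, -1, 1], [0, 0, -1]]

The characteristic polynomial is det(xI - A) = (x + 1)^3, so the eigenvalues are -1 (algebraic multiplicity 3).

For λ = -1: rank(A + I) = 2, rank((A + I)^2) = 1, rank((A + I)^3) = 0. The eigenspace has dimension 3 - 2 = 1, so there is 1 Jordan block; the rank sequence gives block sizes [3].

Assembling the blocks gives the Jordan form J above.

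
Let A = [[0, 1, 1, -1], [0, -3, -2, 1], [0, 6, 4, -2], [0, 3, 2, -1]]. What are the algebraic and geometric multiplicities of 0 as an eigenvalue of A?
The characteristic polynomial is x^4, so the factor x appears with exponent 4: the algebraic multiplicity is 4.

rank(A) = 2, so the eigenspace has dimension 4 - 2 = 2: the geometric multiplicity is 2.

Since 2 < 4, A is not diagonalizable.

algebraic multiplicity 4, geometric multiplicity 2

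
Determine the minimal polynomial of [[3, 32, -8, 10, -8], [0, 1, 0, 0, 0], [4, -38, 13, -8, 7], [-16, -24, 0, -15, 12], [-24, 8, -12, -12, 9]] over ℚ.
The characteristic polynomial factors as (x - 3)^3(x - 1)^2. The minimal polynomial is ∏(x - λ)^{k_λ} where k_λ is the size of the largest Jordan block at λ.

For λ = 1: rank(A - I) = 3, and the largest Jordan block has size 1 (the smallest k with rank((A - I)^k) = rank((A - I)^(k+1))).
For λ = 3: rank(A - 3I) = 3, and the largest Jordan block has size 2 (the smallest k with rank((A - 3I)^k) = rank((A - 3I)^(k+1))).

So m_A(x) = (x - 3)^2(x - 1).

m_A(x) = (x - 3)^2(x - 1)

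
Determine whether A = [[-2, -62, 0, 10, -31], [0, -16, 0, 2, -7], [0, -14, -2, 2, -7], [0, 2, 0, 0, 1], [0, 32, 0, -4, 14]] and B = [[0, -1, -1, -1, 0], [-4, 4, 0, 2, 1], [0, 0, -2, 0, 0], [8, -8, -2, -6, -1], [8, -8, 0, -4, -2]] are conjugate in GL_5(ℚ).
No.

Both have characteristic polynomial x^2(x + 2)^3, but the minimal polynomial of A is x^2(x + 2) while the minimal polynomial of B is x^2(x + 2)^2. The minimal polynomial is a similarity invariant, so A and B are not similar.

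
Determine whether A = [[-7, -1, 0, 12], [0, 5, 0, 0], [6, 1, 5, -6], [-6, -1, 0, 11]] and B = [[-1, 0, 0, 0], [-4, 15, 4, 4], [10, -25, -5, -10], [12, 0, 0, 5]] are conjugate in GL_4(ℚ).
Yes.

Two matrices over a field are similar if and only if they have the same invariant factors.

Both A and B have characteristic polynomial (x - 5)^3(x + 1) and minimal polynomial (x - 5)^2(x + 1). Computing further, both have invariant factors x - 5, (x - 5)^2(x + 1). Hence A and B are similar.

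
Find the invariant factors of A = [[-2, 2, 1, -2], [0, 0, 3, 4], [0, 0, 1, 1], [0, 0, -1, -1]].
x^3(x + 2)

The Jordan structure of A has elementary divisors (x + 2), x^3. Arranging the block sizes at each eigenvalue in decreasing order and taking row products gives the invariant factors.

Invariant factors (smallest first, each dividing the next): x^3(x + 2).

Check: the last factor x^3(x + 2) is the minimal polynomial, and the product x^3(x + 2) is the characteristic polynomial.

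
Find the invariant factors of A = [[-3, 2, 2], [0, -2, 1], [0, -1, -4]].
The Jordan structure of A has elementary divisors (x + 3)^2, (x + 3). Arranging the block sizes at each eigenvalue in decreasing order and taking row products gives the invariant factors.

Invariant factors (smallest first, each dividing the next): x + 3, (x + 3)^2.

Check: the last factor (x + 3)^2 is the minimal polynomial, and the product (x + 3)^3 is the characteristic polynomial.

x + 3, (x + 3)^2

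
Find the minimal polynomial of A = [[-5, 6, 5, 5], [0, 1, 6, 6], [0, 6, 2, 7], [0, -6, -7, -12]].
m_A(x) = (x - 1)(x + 5)^2

The characteristic polynomial factors as (x - 1)(x + 5)^3. The minimal polynomial is ∏(x - λ)^{k_λ} where k_λ is the size of the largest Jordan block at λ.

For λ = -5: rank(A + 5I) = 2, and the largest Jordan block has size 2 (the smallest k with rank((A + 5I)^k) = rank((A + 5I)^(k+1))).
For λ = 1: rank(A - I) = 3, and the largest Jordan block has size 1 (the smallest k with rank((A - I)^k) = rank((A - I)^(k+1))).

So m_A(x) = (x - 1)(x + 5)^2.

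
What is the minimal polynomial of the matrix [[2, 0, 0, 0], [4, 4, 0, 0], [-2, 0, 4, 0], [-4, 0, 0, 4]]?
m_A(x) = (x - 4)(x - 2)

The characteristic polynomial factors as (x - 4)^3(x - 2). The minimal polynomial is ∏(x - λ)^{k_λ} where k_λ is the size of the largest Jordan block at λ.

For λ = 2: rank(A - 2I) = 3, and the largest Jordan block has size 1 (the smallest k with rank((A - 2I)^k) = rank((A - 2I)^(k+1))).
For λ = 4: rank(A - 4I) = 1, and the largest Jordan block has size 1 (the smallest k with rank((A - 4I)^k) = rank((A - 4I)^(k+1))).

So m_A(x) = (x - 4)(x - 2).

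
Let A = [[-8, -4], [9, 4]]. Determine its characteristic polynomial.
xI - A = [[x + 8, 4], [-9, x - 4]].

Expanding det(xI - A) along the first row:
det(xI - A) = + (x + 8)·det([[x - 4]]) - (4)·det([[-9]]).

Evaluating gives χ_A(x) = x^2 + 4x + 4 = (x + 2)^2.

χ_A(x) = (x + 2)^2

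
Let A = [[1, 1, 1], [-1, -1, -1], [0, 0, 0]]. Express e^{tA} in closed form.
A has Jordan form J = [[0, 1, 0], [0, 0, 0], [0, 0, 0]] with A = PJP^{-1}, so e^{tA} = P e^{tJ} P^{-1}.

For a Jordan block J_k(λ), e^{tJ_k(λ)} = e^{λt} · (I + tN + t^2 N^2/2! + ... + t^{k-1} N^{k-1}/(k-1)!) where N is the nilpotent superdiagonal part.

Assembling the blocks and conjugating back gives the entries of e^{tA} as shown above.

e^{tA} = [[t + 1, t, t], [-t, 1 - t, -t], [0, 0, 1]]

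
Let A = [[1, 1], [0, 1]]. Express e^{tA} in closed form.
A has Jordan form J = [[1, 1], [0, 1]] with A = PJP^{-1}, so e^{tA} = P e^{tJ} P^{-1}.

For a Jordan block J_k(λ), e^{tJ_k(λ)} = e^{λt} · (I + tN + t^2 N^2/2! + ... + t^{k-1} N^{k-1}/(k-1)!) where N is the nilpotent superdiagonal part.

Assembling the blocks and conjugating back gives the entries of e^{tA} as shown above.

e^{tA} = [[e^{t}, t*e^{t}], [0, e^{t}]]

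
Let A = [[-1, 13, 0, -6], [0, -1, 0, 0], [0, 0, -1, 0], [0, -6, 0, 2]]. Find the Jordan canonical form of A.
J = [[-1, 1, 0, 0], [0, -1, 0, 0], [0, 0, -1, 0], [0, 0, 0, 2]]

The characteristic polynomial is det(xI - A) = (x - 2)(x + 1)^3, so the eigenvalues are -1 (algebraic multiplicity 3), 2 (algebraic multiplicity 1).

For λ = -1: rank(A + I) = 2, rank((A + I)^2) = 1. The eigenspace has dimension 4 - 2 = 2, so there are 2 Jordan blocks; the rank sequence gives block sizes [2, 1].

For λ = 2: algebraic multiplicity 1 gives one 1×1 block.

Assembling the blocks gives the Jordan form J above.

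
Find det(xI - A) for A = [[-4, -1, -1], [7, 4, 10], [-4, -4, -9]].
xI - A = [[x + 4, 1, 1], [-7, x - 4, -10], [4, 4, x + 9]].

Expanding det(xI - A) along the first row:
det(xI - A) = + (x + 4)·det([[x - 4, -10], [4, x + 9]]) - (1)·det([[-7, -10], [4, x + 9]]) + (1)·det([[-7, x - 4], [4, 4]]).

Evaluating gives χ_A(x) = x^3 + 9x^2 + 27x + 27 = (x + 3)^3.

χ_A(x) = (x + 3)^3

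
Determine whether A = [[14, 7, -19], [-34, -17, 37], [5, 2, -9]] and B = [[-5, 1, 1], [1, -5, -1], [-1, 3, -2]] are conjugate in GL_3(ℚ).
Yes.

Two matrices over a field are similar if and only if they have the same invariant factors.

Both A and B have characteristic polynomial (x + 4)^3 and minimal polynomial (x + 4)^3. Computing further, both have invariant factors (x + 4)^3. Hence A and B are similar.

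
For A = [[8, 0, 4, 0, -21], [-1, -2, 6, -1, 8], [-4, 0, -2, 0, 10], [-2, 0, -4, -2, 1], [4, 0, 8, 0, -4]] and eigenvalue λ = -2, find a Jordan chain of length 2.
v_1 = [[-2, 1, 1, 0, -1]]^T, v_2 = [[5, 0, -2, -1, 2]]^T

We seek v_1 ∈ ker((A + 2I)^2) \ ker(A + 2I), then set v_{i+1} = (A + 2I) v_i.

One such chain is v_1 = [[-2, 1, 1, 0, -1]]^T, v_2 = [[5, 0, -2, -1, 2]]^T. Check: (A + 2I) v_2 = [[0, 0, 0, 0, 0]]^T = 0.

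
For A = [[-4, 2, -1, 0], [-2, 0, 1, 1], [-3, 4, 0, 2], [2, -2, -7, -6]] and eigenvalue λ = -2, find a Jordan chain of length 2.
v_1 = [[0, 0, 0, 1]]^T, v_2 = [[0, 1, 2, -4]]^T

We seek v_1 ∈ ker((A + 2I)^2) \ ker(A + 2I), then set v_{i+1} = (A + 2I) v_i.

One such chain is v_1 = [[0, 0, 0, 1]]^T, v_2 = [[0, 1, 2, -4]]^T. Check: (A + 2I) v_2 = [[0, 0, 0, 0]]^T = 0.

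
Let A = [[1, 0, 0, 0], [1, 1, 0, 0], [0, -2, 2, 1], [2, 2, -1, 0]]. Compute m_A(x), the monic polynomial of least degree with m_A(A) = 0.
m_A(x) = (x - 1)^2

The characteristic polynomial factors as (x - 1)^4. The minimal polynomial is ∏(x - λ)^{k_λ} where k_λ is the size of the largest Jordan block at λ.

For λ = 1: rank(A - I) = 2, and the largest Jordan block has size 2 (the smallest k with rank((A - I)^k) = rank((A - I)^(k+1))).

So m_A(x) = (x - 1)^2.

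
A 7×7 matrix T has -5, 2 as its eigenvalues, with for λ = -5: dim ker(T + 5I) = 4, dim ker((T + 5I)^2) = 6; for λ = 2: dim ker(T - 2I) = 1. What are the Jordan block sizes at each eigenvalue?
λ = -5: successive nullity increments [4, 2] count blocks of size ≥ k; block sizes are [2, 2, 1, 1].
λ = 2: successive nullity increments [1] count blocks of size ≥ k; block sizes are [1].

Jordan blocks: (-5, 2), (-5, 2), (-5, 1), (-5, 1), (2, 1)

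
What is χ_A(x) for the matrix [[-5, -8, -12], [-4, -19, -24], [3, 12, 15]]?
χ_A(x) = (x + 3)^3

xI - A = [[x + 5, 8, 12], [4, x + 19, 24], [-3, -12, x - 15]].

Expanding det(xI - A) along the first row:
det(xI - A) = + (x + 5)·det([[x + 19, 24], [-12, x - 15]]) - (8)·det([[4, 24], [-3, x - 15]]) + (12)·det([[4, x + 19], [-3, -12]]).

Evaluating gives χ_A(x) = x^3 + 9x^2 + 27x + 27 = (x + 3)^3.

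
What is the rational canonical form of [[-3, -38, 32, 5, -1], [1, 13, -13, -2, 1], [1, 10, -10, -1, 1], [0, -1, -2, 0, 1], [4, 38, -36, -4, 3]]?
R = [[0, 0, 0, 0, 0], [1, 0, 0, 0, 12], [0, 1, 0, 0, -7], [0, 0, 1, 0, 1], [0, 0, 0, 1, 3]]

The invariant factors of A (the non-unit diagonal entries of the Smith normal form of xI - A over ℚ[x]) are x(x - 3)(x^3 - x + 4), each dividing the next. The characteristic polynomial is their product, x(x - 3)(x^3 - x + 4).

The rational canonical form is the block-diagonal matrix of companion matrices C(f_i):
R = [[0, 0, 0, 0, 0], [1, 0, 0, 0, 12], [0, 1, 0, 0, -7], [0, 0, 1, 0, 1], [0, 0, 0, 1, 3]].

Note the characteristic polynomial does not split into linear factors over ℚ, so A has no Jordan form over ℚ; the rational canonical form exists over any field.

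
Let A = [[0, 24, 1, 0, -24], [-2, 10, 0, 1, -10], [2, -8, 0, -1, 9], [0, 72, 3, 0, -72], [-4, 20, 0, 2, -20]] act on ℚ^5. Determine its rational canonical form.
The invariant factors of A (the non-unit diagonal entries of the Smith normal form of xI - A over ℚ[x]) are x, x^2(x + 5)^2, each dividing the next. The characteristic polynomial is their product, x^3(x + 5)^2.

The rational canonical form is the block-diagonal matrix of companion matrices C(f_i):
R = [[0, 0, 0, 0, 0], [0, 0, 0, 0, 0], [0, 1, 0, 0, 0], [0, 0, 1, 0, -25], [0, 0, 0, 1, -10]].

R = [[0, 0, 0, 0, 0], [0, 0, 0, 0, 0], [0, 1, 0, 0, 0], [0, 0, 1, 0, -25], [0, 0, 0, 1, -10]]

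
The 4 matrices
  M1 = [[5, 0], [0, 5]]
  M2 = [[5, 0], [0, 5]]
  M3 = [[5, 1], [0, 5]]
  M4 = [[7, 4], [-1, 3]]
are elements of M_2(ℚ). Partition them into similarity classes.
Characteristic polynomials: χ_{M1} = (x - 5)^2, χ_{M2} = (x - 5)^2, χ_{M3} = (x - 5)^2, χ_{M4} = (x - 5)^2.

{M1, M2}: invariant factors x - 5, x - 5.

{M3, M4}: invariant factors (x - 5)^2.

Matrices are similar if and only if their invariant-factor lists agree; the partition into similarity classes is {M1, M2}, {M3, M4}.

2 classes: {M1, M2}, {M3, M4}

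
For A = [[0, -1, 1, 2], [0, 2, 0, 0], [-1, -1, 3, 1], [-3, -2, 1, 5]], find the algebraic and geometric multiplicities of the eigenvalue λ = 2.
algebraic multiplicity 2, geometric multiplicity 1

The characteristic polynomial is (x - 3)^2(x - 2)^2, so the factor x - 2 appears with exponent 2: the algebraic multiplicity is 2.

rank(A - 2I) = 3, so the eigenspace has dimension 4 - 3 = 1: the geometric multiplicity is 1.

Since 1 < 2, A is not diagonalizable.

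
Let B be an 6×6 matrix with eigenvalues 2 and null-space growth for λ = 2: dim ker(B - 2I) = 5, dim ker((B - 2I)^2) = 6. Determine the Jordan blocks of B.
Jordan blocks: (2, 2), (2, 1), (2, 1), (2, 1), (2, 1)

λ = 2: successive nullity increments [5, 1] count blocks of size ≥ k; block sizes are [2, 1, 1, 1, 1].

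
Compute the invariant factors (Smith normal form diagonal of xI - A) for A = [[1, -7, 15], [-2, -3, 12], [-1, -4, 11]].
The Jordan structure of A has elementary divisors (x - 2)^2, (x - 5). Arranging the block sizes at each eigenvalue in decreasing order and taking row products gives the invariant factors.

Invariant factors (smallest first, each dividing the next): (x - 5)(x - 2)^2.

Check: the last factor (x - 5)(x - 2)^2 is the minimal polynomial, and the product (x - 5)(x - 2)^2 is the characteristic polynomial.

(x - 5)(x - 2)^2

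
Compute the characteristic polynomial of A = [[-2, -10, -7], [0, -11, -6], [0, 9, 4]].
χ_A(x) = (x + 2)^2(x + 5)

xI - A = [[x + 2, 10, 7], [0, x + 11, 6], [0, -9, x - 4]].

Expanding det(xI - A) along the first row:
det(xI - A) = + (x + 2)·det([[x + 11, 6], [-9, x - 4]]) - (10)·det([[0, 6], [0, x - 4]]) + (7)·det([[0, x + 11], [0, -9]]).

Evaluating gives χ_A(x) = x^3 + 9x^2 + 24x + 20 = (x + 2)^2(x + 5).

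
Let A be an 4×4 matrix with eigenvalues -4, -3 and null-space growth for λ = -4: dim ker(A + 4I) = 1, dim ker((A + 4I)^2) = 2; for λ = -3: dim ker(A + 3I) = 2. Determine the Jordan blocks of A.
λ = -4: successive nullity increments [1, 1] count blocks of size ≥ k; block sizes are [2].
λ = -3: successive nullity increments [2] count blocks of size ≥ k; block sizes are [1, 1].

Jordan blocks: (-4, 2), (-3, 1), (-3, 1)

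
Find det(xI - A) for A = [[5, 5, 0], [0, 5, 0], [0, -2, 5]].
xI - A = [[x - 5, -5, 0], [0, x - 5, 0], [0, 2, x - 5]].

Expanding det(xI - A) along the first row:
det(xI - A) = + (x - 5)·det([[x - 5, 0], [2, x - 5]]) - (-5)·det([[0, 0], [0, x - 5]]) + (0)·det([[0, x - 5], [0, 2]]).

Evaluating gives χ_A(x) = x^3 - 15x^2 + 75x - 125 = (x - 5)^3.

χ_A(x) = (x - 5)^3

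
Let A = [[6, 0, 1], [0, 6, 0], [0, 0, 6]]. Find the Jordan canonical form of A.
The characteristic polynomial is det(xI - A) = (x - 6)^3, so the eigenvalues are 6 (algebraic multiplicity 3).

For λ = 6: rank(A - 6I) = 1, rank((A - 6I)^2) = 0. The eigenspace has dimension 3 - 1 = 2, so there are 2 Jordan blocks; the rank sequence gives block sizes [2, 1].

Assembling the blocks gives the Jordan form J above.

J = [[6, 1, 0], [0, 6, 0], [0, 0, 6]]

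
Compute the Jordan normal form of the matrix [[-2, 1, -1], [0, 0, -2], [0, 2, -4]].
The characteristic polynomial is det(xI - A) = (x + 2)^3, so the eigenvalues are -2 (algebraic multiplicity 3).

For λ = -2: rank(A + 2I) = 1, rank((A + 2I)^2) = 0. The eigenspace has dimension 3 - 1 = 2, so there are 2 Jordan blocks; the rank sequence gives block sizes [2, 1].

Assembling the blocks gives the Jordan form J above.

J = [[-2, 1, 0], [0, -2, 0], [0, 0, -2]]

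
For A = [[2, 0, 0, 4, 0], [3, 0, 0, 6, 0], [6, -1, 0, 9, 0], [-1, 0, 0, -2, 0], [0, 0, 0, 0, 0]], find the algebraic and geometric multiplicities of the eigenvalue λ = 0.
The characteristic polynomial is x^5, so the factor x appears with exponent 5: the algebraic multiplicity is 5.

rank(A) = 2, so the eigenspace has dimension 5 - 2 = 3: the geometric multiplicity is 3.

Since 3 < 5, A is not diagonalizable.

algebraic multiplicity 5, geometric multiplicity 3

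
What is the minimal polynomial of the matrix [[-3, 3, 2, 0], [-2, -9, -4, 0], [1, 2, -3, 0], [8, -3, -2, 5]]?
The characteristic polynomial factors as (x - 5)(x + 5)^3. The minimal polynomial is ∏(x - λ)^{k_λ} where k_λ is the size of the largest Jordan block at λ.

For λ = -5: rank(A + 5I) = 3, and the largest Jordan block has size 3 (the smallest k with rank((A + 5I)^k) = rank((A + 5I)^(k+1))).
For λ = 5: rank(A - 5I) = 3, and the largest Jordan block has size 1 (the smallest k with rank((A - 5I)^k) = rank((A - 5I)^(k+1))).

So m_A(x) = (x - 5)(x + 5)^3.

m_A(x) = (x - 5)(x + 5)^3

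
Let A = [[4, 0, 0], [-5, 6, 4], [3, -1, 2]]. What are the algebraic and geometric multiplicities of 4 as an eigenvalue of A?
The characteristic polynomial is (x - 4)^3, so the factor x - 4 appears with exponent 3: the algebraic multiplicity is 3.

rank(A - 4I) = 2, so the eigenspace has dimension 3 - 2 = 1: the geometric multiplicity is 1.

Since 1 < 3, A is not diagonalizable.

algebraic multiplicity 3, geometric multiplicity 1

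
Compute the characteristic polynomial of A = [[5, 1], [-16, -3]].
χ_A(x) = (x - 1)^2

xI - A = [[x - 5, -1], [16, x + 3]].

Expanding det(xI - A) along the first row:
det(xI - A) = + (x - 5)·det([[x + 3]]) - (-1)·det([[16]]).

Evaluating gives χ_A(x) = x^2 - 2x + 1 = (x - 1)^2.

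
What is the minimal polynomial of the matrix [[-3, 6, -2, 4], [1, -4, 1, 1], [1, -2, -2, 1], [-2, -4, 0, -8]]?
The characteristic polynomial factors as (x + 4)^3(x + 5). The minimal polynomial is ∏(x - λ)^{k_λ} where k_λ is the size of the largest Jordan block at λ.

For λ = -5: rank(A + 5I) = 3, and the largest Jordan block has size 1 (the smallest k with rank((A + 5I)^k) = rank((A + 5I)^(k+1))).
For λ = -4: rank(A + 4I) = 3, and the largest Jordan block has size 3 (the smallest k with rank((A + 4I)^k) = rank((A + 4I)^(k+1))).

So m_A(x) = (x + 4)^3(x + 5).

m_A(x) = (x + 4)^3(x + 5)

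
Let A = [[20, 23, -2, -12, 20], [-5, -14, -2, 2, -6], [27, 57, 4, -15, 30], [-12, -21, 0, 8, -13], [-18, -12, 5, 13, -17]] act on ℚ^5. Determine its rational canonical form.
The invariant factors of A (the non-unit diagonal entries of the Smith normal form of xI - A over ℚ[x]) are x^2 + 3, (x - 1)(x^2 + 3), each dividing the next. The characteristic polynomial is their product, (x - 1)(x^2 + 3)^2.

The rational canonical form is the block-diagonal matrix of companion matrices C(f_i):
R = [[0, -3, 0, 0, 0], [1, 0, 0, 0, 0], [0, 0, 0, 0, 3], [0, 0, 1, 0, -3], [0, 0, 0, 1, 1]].

Note the characteristic polynomial does not split into linear factors over ℚ, so A has no Jordan form over ℚ; the rational canonical form exists over any field.

R = [[0, -3, 0, 0, 0], [1, 0, 0, 0, 0], [0, 0, 0, 0, 3], [0, 0, 1, 0, -3], [0, 0, 0, 1, 1]]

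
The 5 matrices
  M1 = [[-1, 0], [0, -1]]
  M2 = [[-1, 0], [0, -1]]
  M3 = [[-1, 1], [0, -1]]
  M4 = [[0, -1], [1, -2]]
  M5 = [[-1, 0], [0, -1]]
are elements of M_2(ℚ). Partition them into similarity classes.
Characteristic polynomials: χ_{M1} = (x + 1)^2, χ_{M2} = (x + 1)^2, χ_{M3} = (x + 1)^2, χ_{M4} = (x + 1)^2, χ_{M5} = (x + 1)^2.

{M1, M2, M5}: invariant factors x + 1, x + 1.

{M3, M4}: invariant factors (x + 1)^2.

Matrices are similar if and only if their invariant-factor lists agree; the partition into similarity classes is {M1, M2, M5}, {M3, M4}.

2 classes: {M1, M2, M5}, {M3, M4}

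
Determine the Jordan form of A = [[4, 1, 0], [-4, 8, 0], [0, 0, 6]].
The characteristic polynomial is det(xI - A) = (x - 6)^3, so the eigenvalues are 6 (algebraic multiplicity 3).

For λ = 6: rank(A - 6I) = 1, rank((A - 6I)^2) = 0. The eigenspace has dimension 3 - 1 = 2, so there are 2 Jordan blocks; the rank sequence gives block sizes [2, 1].

Assembling the blocks gives the Jordan form J above.

J = [[6, 1, 0], [0, 6, 0], [0, 0, 6]]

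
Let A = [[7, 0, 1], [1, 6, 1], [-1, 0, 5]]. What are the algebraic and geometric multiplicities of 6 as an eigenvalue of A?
algebraic multiplicity 3, geometric multiplicity 2

The characteristic polynomial is (x - 6)^3, so the factor x - 6 appears with exponent 3: the algebraic multiplicity is 3.

rank(A - 6I) = 1, so the eigenspace has dimension 3 - 1 = 2: the geometric multiplicity is 2.

Since 2 < 3, A is not diagonalizable.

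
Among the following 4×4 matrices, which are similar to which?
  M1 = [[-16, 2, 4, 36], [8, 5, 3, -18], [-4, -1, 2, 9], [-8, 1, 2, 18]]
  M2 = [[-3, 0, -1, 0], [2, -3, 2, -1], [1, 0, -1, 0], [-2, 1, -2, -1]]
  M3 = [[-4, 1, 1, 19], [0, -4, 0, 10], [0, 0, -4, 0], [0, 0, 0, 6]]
3 classes: {M1}, {M2}, {M3}

Characteristic polynomials: χ_{M1} = x(x - 3)^3, χ_{M2} = (x + 2)^4, χ_{M3} = (x - 6)(x + 4)^3.

{M1}: invariant factors x(x - 3)^3.

{M2}: invariant factors (x + 2)^2, (x + 2)^2.

{M3}: invariant factors x + 4, (x - 6)(x + 4)^2.

Matrices are similar if and only if their invariant-factor lists agree; the partition into similarity classes is {M1}, {M2}, {M3}.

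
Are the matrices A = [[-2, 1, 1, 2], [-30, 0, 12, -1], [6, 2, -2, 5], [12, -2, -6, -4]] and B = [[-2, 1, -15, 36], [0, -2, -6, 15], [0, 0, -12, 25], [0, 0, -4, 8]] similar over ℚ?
Yes.

Two matrices over a field are similar if and only if they have the same invariant factors.

Both A and B have characteristic polynomial (x + 2)^4 and minimal polynomial (x + 2)^2. Computing further, both have invariant factors (x + 2)^2, (x + 2)^2. Hence A and B are similar.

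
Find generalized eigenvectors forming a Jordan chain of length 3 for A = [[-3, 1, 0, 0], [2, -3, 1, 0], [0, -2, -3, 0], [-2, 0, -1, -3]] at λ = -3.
We seek v_1 ∈ ker((A + 3I)^3) \ ker((A + 3I)^2), then set v_{i+1} = (A + 3I) v_i.

One such chain is v_1 = [[-1, 0, 3, 0]]^T, v_2 = [[0, 1, 0, -1]]^T, v_3 = [[1, 0, -2, 0]]^T. Check: (A + 3I) v_3 = [[0, 0, 0, 0]]^T = 0.

v_1 = [[-1, 0, 3, 0]]^T, v_2 = [[0, 1, 0, -1]]^T, v_3 = [[1, 0, -2, 0]]^T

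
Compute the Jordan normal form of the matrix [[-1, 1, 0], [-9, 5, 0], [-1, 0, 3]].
The characteristic polynomial is det(xI - A) = (x - 3)(x - 2)^2, so the eigenvalues are 2 (algebraic multiplicity 2), 3 (algebraic multiplicity 1).

For λ = 2: rank(A - 2I) = 2, rank((A - 2I)^2) = 1. The eigenspace has dimension 3 - 2 = 1, so there is 1 Jordan block; the rank sequence gives block sizes [2].

For λ = 3: algebraic multiplicity 1 gives one 1×1 block.

Assembling the blocks gives the Jordan form J above.

J = [[2, 1, 0], [0, 2, 0], [0, 0, 3]]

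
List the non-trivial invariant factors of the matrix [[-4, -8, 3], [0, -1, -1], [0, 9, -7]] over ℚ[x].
(x + 4)^3

The Jordan structure of A has elementary divisors (x + 4)^3. Arranging the block sizes at each eigenvalue in decreasing order and taking row products gives the invariant factors.

Invariant factors (smallest first, each dividing the next): (x + 4)^3.

Check: the last factor (x + 4)^3 is the minimal polynomial, and the product (x + 4)^3 is the characteristic polynomial.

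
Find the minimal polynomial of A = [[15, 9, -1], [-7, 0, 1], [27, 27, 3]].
The characteristic polynomial factors as (x - 6)^3. The minimal polynomial is ∏(x - λ)^{k_λ} where k_λ is the size of the largest Jordan block at λ.

For λ = 6: rank(A - 6I) = 2, and the largest Jordan block has size 3 (the smallest k with rank((A - 6I)^k) = rank((A - 6I)^(k+1))).

So m_A(x) = (x - 6)^3.

m_A(x) = (x - 6)^3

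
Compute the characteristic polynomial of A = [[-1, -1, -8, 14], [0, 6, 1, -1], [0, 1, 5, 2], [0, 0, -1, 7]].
χ_A(x) = (x - 6)^3(x + 1)

xI - A = [[x + 1, 1, 8, -14], [0, x - 6, -1, 1], [0, -1, x - 5, -2], [0, 0, 1, x - 7]].

Expanding det(xI - A) along the first row:
det(xI - A) = + (x + 1)·det([[x - 6, -1, 1], [-1, x - 5, -2], [0, 1, x - 7]]) - (1)·det([[0, -1, 1], [0, x - 5, -2], [0, 1, x - 7]]) + (8)·det([[0, x - 6, 1], [0, -1, -2], [0, 0, x - 7]]) - (-14)·det([[0, x - 6, -1], [0, -1, x - 5], [0, 0, 1]]).

Evaluating gives χ_A(x) = x^4 - 17x^3 + 90x^2 - 108x - 216 = (x - 6)^3(x + 1).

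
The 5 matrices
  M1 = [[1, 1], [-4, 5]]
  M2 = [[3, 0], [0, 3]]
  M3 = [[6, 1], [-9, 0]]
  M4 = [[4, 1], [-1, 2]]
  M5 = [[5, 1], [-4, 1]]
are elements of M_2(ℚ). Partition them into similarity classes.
Characteristic polynomials: χ_{M1} = (x - 3)^2, χ_{M2} = (x - 3)^2, χ_{M3} = (x - 3)^2, χ_{M4} = (x - 3)^2, χ_{M5} = (x - 3)^2.

{M1, M3, M4, M5}: invariant factors (x - 3)^2.

{M2}: invariant factors x - 3, x - 3.

Matrices are similar if and only if their invariant-factor lists agree; the partition into similarity classes is {M1, M3, M4, M5}, {M2}.

2 classes: {M1, M3, M4, M5}, {M2}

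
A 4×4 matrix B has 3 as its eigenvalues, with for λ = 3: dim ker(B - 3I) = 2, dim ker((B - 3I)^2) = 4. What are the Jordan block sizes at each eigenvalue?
Jordan blocks: (3, 2), (3, 2)

λ = 3: successive nullity increments [2, 2] count blocks of size ≥ k; block sizes are [2, 2].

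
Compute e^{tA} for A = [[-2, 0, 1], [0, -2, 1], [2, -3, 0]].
A has Jordan form J = [[-2, 0, 0], [0, -1, 1], [0, 0, -1]] with A = PJP^{-1}, so e^{tA} = P e^{tJ} P^{-1}.

For a Jordan block J_k(λ), e^{tJ_k(λ)} = e^{λt} · (I + tN + t^2 N^2/2! + ... + t^{k-1} N^{k-1}/(k-1)!) where N is the nilpotent superdiagonal part.

Assembling the blocks and conjugating back gives the entries of e^{tA} as shown above.

e^{tA} = [[(2*(t - 1)*e^{t} + 3)*e^{-2*t}, 3*((1 - t)*e^{t} - 1)*e^{-2*t}, t*e^{-t}], [2*((t - 1)*e^{t} + 1)*e^{-2*t}, (3*(1 - t)*e^{t} - 2)*e^{-2*t}, t*e^{-t}], [2*t*e^{-t}, -3*t*e^{-t}, (t + 1)*e^{-t}]]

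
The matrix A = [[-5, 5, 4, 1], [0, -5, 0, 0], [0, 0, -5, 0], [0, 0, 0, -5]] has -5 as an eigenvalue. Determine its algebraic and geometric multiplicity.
algebraic multiplicity 4, geometric multiplicity 3

The characteristic polynomial is (x + 5)^4, so the factor x + 5 appears with exponent 4: the algebraic multiplicity is 4.

rank(A + 5I) = 1, so the eigenspace has dimension 4 - 1 = 3: the geometric multiplicity is 3.

Since 3 < 4, A is not diagonalizable.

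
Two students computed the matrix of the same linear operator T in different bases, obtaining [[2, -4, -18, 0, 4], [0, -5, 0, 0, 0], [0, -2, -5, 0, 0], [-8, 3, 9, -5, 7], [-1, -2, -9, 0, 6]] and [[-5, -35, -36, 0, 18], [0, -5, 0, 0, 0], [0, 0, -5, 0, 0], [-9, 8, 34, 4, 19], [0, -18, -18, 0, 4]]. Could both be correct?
Yes.

Two matrices over a field are similar if and only if they have the same invariant factors.

Both A and B have characteristic polynomial (x - 4)^2(x + 5)^3 and minimal polynomial (x - 4)^2(x + 5)^2. Computing further, both have invariant factors x + 5, (x - 4)^2(x + 5)^2. Hence A and B are similar.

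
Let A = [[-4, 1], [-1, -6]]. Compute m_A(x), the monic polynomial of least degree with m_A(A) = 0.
The characteristic polynomial factors as (x + 5)^2. The minimal polynomial is ∏(x - λ)^{k_λ} where k_λ is the size of the largest Jordan block at λ.

For λ = -5: rank(A + 5I) = 1, and the largest Jordan block has size 2 (the smallest k with rank((A + 5I)^k) = rank((A + 5I)^(k+1))).

So m_A(x) = (x + 5)^2.

m_A(x) = (x + 5)^2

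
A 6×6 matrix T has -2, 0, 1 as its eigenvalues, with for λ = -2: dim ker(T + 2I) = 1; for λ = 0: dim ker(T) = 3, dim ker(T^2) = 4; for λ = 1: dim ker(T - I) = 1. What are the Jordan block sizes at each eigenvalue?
Jordan blocks: (-2, 1), (0, 2), (0, 1), (0, 1), (1, 1)

λ = -2: successive nullity increments [1] count blocks of size ≥ k; block sizes are [1].
λ = 0: successive nullity increments [3, 1] count blocks of size ≥ k; block sizes are [2, 1, 1].
λ = 1: successive nullity increments [1] count blocks of size ≥ k; block sizes are [1].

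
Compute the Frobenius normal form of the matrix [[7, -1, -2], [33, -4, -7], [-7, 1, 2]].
R = [[0, 0, 0], [1, 0, -4], [0, 1, 5]]

The invariant factors of A (the non-unit diagonal entries of the Smith normal form of xI - A over ℚ[x]) are x(x - 4)(x - 1), each dividing the next. The characteristic polynomial is their product, x(x - 4)(x - 1).

The rational canonical form is the block-diagonal matrix of companion matrices C(f_i):
R = [[0, 0, 0], [1, 0, -4], [0, 1, 5]].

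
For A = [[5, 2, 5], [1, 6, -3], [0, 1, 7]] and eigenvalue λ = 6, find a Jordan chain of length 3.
v_1 = [[-6, 3, -2]]^T, v_2 = [[2, 0, 1]]^T, v_3 = [[3, -1, 1]]^T

We seek v_1 ∈ ker((A - 6I)^3) \ ker((A - 6I)^2), then set v_{i+1} = (A - 6I) v_i.

One such chain is v_1 = [[-6, 3, -2]]^T, v_2 = [[2, 0, 1]]^T, v_3 = [[3, -1, 1]]^T. Check: (A - 6I) v_3 = [[0, 0, 0]]^T = 0.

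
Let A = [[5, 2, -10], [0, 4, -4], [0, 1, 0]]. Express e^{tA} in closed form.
e^{tA} = [[e^{5*t}, 2*t*e^{2*t}, 2*(-2*t - e^{3*t} + 1)*e^{2*t}], [0, (2*t + 1)*e^{2*t}, -4*t*e^{2*t}], [0, t*e^{2*t}, (1 - 2*t)*e^{2*t}]]

A has Jordan form J = [[2, 1, 0], [0, 2, 0], [0, 0, 5]] with A = PJP^{-1}, so e^{tA} = P e^{tJ} P^{-1}.

For a Jordan block J_k(λ), e^{tJ_k(λ)} = e^{λt} · (I + tN + t^2 N^2/2! + ... + t^{k-1} N^{k-1}/(k-1)!) where N is the nilpotent superdiagonal part.

Assembling the blocks and conjugating back gives the entries of e^{tA} as shown above.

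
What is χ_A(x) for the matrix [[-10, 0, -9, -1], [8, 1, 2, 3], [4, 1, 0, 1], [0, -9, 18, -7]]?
χ_A(x) = (x + 4)^4

xI - A = [[x + 10, 0, 9, 1], [-8, x - 1, -2, -3], [-4, -1, x, -1], [0, 9, -18, x + 7]].

Expanding det(xI - A) along the first row:
det(xI - A) = + (x + 10)·det([[x - 1, -2, -3], [-1, x, -1], [9, -18, x + 7]]) - (0)·det([[-8, -2, -3], [-4, x, -1], [0, -18, x + 7]]) + (9)·det([[-8, x - 1, -3], [-4, -1, -1], [0, 9, x + 7]]) - (1)·det([[-8, x - 1, -2], [-4, -1, x], [0, 9, -18]]).

Evaluating gives χ_A(x) = x^4 + 16x^3 + 96x^2 + 256x + 256 = (x + 4)^4.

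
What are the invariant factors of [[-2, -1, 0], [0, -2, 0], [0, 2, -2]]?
x + 2, (x + 2)^2

The Jordan structure of A has elementary divisors (x + 2)^2, (x + 2). Arranging the block sizes at each eigenvalue in decreasing order and taking row products gives the invariant factors.

Invariant factors (smallest first, each dividing the next): x + 2, (x + 2)^2.

Check: the last factor (x + 2)^2 is the minimal polynomial, and the product (x + 2)^3 is the characteristic polynomial.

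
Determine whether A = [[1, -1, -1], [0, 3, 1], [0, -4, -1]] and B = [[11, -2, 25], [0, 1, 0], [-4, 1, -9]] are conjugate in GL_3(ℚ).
Two matrices over a field are similar if and only if they have the same invariant factors.

Both A and B have characteristic polynomial (x - 1)^3 and minimal polynomial (x - 1)^3. Computing further, both have invariant factors (x - 1)^3. Hence A and B are similar.

Yes.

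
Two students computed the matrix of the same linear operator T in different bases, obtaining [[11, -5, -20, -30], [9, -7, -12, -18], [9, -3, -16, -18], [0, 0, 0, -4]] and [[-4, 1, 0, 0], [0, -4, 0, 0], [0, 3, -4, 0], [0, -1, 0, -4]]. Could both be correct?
Two matrices over a field are similar if and only if they have the same invariant factors.

Both A and B have characteristic polynomial (x + 4)^4 and minimal polynomial (x + 4)^2. Computing further, both have invariant factors x + 4, x + 4, (x + 4)^2. Hence A and B are similar.

Yes.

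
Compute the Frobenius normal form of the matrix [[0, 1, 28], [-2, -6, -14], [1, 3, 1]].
The invariant factors of A (the non-unit diagonal entries of the Smith normal form of xI - A over ℚ[x]) are (x + 3)(x^2 + 2x + 4), each dividing the next. The characteristic polynomial is their product, (x + 3)(x^2 + 2x + 4).

The rational canonical form is the block-diagonal matrix of companion matrices C(f_i):
R = [[0, 0, -12], [1, 0, -10], [0, 1, -5]].

Note the characteristic polynomial does not split into linear factors over ℚ, so A has no Jordan form over ℚ; the rational canonical form exists over any field.

R = [[0, 0, -12], [1, 0, -10], [0, 1, -5]]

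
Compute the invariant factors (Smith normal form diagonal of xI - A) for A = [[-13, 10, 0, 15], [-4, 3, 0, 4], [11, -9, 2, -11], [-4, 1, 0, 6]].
The Jordan structure of A has elementary divisors (x + 3)^2, (x - 2), (x - 2). Arranging the block sizes at each eigenvalue in decreasing order and taking row products gives the invariant factors.

Invariant factors (smallest first, each dividing the next): x - 2, (x - 2)(x + 3)^2.

Check: the last factor (x - 2)(x + 3)^2 is the minimal polynomial, and the product (x - 2)^2(x + 3)^2 is the characteristic polynomial.

x - 2, (x - 2)(x + 3)^2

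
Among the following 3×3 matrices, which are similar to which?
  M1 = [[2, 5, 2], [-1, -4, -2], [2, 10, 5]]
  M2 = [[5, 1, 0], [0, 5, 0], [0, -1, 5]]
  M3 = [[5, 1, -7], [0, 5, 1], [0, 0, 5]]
Characteristic polynomials: χ_{M1} = (x - 1)^3, χ_{M2} = (x - 5)^3, χ_{M3} = (x - 5)^3.

{M1}: invariant factors x - 1, (x - 1)^2.

{M2}: invariant factors x - 5, (x - 5)^2.

{M3}: invariant factors (x - 5)^3.

Matrices are similar if and only if their invariant-factor lists agree; the partition into similarity classes is {M1}, {M2}, {M3}.

3 classes: {M1}, {M2}, {M3}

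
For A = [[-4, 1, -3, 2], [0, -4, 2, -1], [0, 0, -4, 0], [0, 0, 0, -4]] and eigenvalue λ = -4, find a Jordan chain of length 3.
v_1 = [[-1, 1, 0, -1]]^T, v_2 = [[-1, 1, 0, 0]]^T, v_3 = [[1, 0, 0, 0]]^T

We seek v_1 ∈ ker((A + 4I)^3) \ ker((A + 4I)^2), then set v_{i+1} = (A + 4I) v_i.

One such chain is v_1 = [[-1, 1, 0, -1]]^T, v_2 = [[-1, 1, 0, 0]]^T, v_3 = [[1, 0, 0, 0]]^T. Check: (A + 4I) v_3 = [[0, 0, 0, 0]]^T = 0.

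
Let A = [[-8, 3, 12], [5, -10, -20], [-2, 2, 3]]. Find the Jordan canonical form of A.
The characteristic polynomial is det(xI - A) = (x + 5)^3, so the eigenvalues are -5 (algebraic multiplicity 3).

For λ = -5: rank(A + 5I) = 1, rank((A + 5I)^2) = 0. The eigenspace has dimension 3 - 1 = 2, so there are 2 Jordan blocks; the rank sequence gives block sizes [2, 1].

Assembling the blocks gives the Jordan form J above.

J = [[-5, 1, 0], [0, -5, 0], [0, 0, -5]]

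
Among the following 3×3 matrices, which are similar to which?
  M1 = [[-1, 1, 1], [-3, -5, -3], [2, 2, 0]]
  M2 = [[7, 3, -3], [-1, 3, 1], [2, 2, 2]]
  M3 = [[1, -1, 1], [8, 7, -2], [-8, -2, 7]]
Characteristic polynomials: χ_{M1} = (x + 2)^3, χ_{M2} = (x - 4)^3, χ_{M3} = (x - 5)^3.

{M1}: invariant factors x + 2, (x + 2)^2.

{M2}: invariant factors x - 4, (x - 4)^2.

{M3}: invariant factors x - 5, (x - 5)^2.

Matrices are similar if and only if their invariant-factor lists agree; the partition into similarity classes is {M1}, {M2}, {M3}.

3 classes: {M1}, {M2}, {M3}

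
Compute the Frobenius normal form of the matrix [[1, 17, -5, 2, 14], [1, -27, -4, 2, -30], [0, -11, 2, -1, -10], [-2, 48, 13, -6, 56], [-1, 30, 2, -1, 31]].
R = [[0, 0, 0, 0, 60], [1, 0, 0, 0, -31], [0, 1, 0, 0, -8], [0, 0, 1, 0, 15], [0, 0, 0, 1, 1]]

The invariant factors of A (the non-unit diagonal entries of the Smith normal form of xI - A over ℚ[x]) are (x - 4)(x + 3)(x^3 - 3x + 5), each dividing the next. The characteristic polynomial is their product, (x - 4)(x + 3)(x^3 - 3x + 5).

The rational canonical form is the block-diagonal matrix of companion matrices C(f_i):
R = [[0, 0, 0, 0, 60], [1, 0, 0, 0, -31], [0, 1, 0, 0, -8], [0, 0, 1, 0, 15], [0, 0, 0, 1, 1]].

Note the characteristic polynomial does not split into linear factors over ℚ, so A has no Jordan form over ℚ; the rational canonical form exists over any field.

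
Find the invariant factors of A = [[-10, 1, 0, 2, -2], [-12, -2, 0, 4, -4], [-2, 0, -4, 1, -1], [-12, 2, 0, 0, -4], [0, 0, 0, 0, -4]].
The Jordan structure of A has elementary divisors (x + 4)^2, (x + 4)^2, (x + 4). Arranging the block sizes at each eigenvalue in decreasing order and taking row products gives the invariant factors.

Invariant factors (smallest first, each dividing the next): x + 4, (x + 4)^2, (x + 4)^2.

Check: the last factor (x + 4)^2 is the minimal polynomial, and the product (x + 4)^5 is the characteristic polynomial.

x + 4, (x + 4)^2, (x + 4)^2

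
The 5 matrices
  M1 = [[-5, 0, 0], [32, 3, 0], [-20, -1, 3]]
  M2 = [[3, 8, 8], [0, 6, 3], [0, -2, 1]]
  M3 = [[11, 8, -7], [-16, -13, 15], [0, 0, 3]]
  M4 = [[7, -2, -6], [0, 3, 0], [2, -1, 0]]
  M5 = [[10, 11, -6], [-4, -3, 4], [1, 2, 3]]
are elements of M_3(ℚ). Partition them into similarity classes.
3 classes: {M1, M3}, {M2, M4}, {M5}

Characteristic polynomials: χ_{M1} = (x - 3)^2(x + 5), χ_{M2} = (x - 4)(x - 3)^2, χ_{M3} = (x - 3)^2(x + 5), χ_{M4} = (x - 4)(x - 3)^2, χ_{M5} = (x - 4)(x - 3)^2.

{M1, M3}: invariant factors (x - 3)^2(x + 5).

{M2, M4}: invariant factors x - 3, (x - 4)(x - 3).

{M5}: invariant factors (x - 4)(x - 3)^2.

Matrices are similar if and only if their invariant-factor lists agree; the partition into similarity classes is {M1, M3}, {M2, M4}, {M5}.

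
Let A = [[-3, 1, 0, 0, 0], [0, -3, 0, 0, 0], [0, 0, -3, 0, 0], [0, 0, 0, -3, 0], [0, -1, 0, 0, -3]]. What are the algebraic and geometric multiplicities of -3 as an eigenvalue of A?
algebraic multiplicity 5, geometric multiplicity 4

The characteristic polynomial is (x + 3)^5, so the factor x + 3 appears with exponent 5: the algebraic multiplicity is 5.

rank(A + 3I) = 1, so the eigenspace has dimension 5 - 1 = 4: the geometric multiplicity is 4.

Since 4 < 5, A is not diagonalizable.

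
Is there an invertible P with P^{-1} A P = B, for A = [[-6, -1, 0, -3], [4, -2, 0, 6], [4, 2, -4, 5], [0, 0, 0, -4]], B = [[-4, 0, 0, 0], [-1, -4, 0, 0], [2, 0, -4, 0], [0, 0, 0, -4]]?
No.

Both have characteristic polynomial (x + 4)^4 and minimal polynomial (x + 4)^2. But rank(A + 4I) = 2 for A while rank(B + 4I) = 1 for B, so the number of Jordan blocks at λ = -4 differs. A and B are not similar.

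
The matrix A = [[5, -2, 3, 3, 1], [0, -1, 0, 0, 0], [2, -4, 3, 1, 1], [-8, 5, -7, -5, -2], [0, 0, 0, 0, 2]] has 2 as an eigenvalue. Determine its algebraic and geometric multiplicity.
The characteristic polynomial is (x - 2)^3(x + 1)^2, so the factor x - 2 appears with exponent 3: the algebraic multiplicity is 3.

rank(A - 2I) = 4, so the eigenspace has dimension 5 - 4 = 1: the geometric multiplicity is 1.

Since 1 < 3, A is not diagonalizable.

algebraic multiplicity 3, geometric multiplicity 1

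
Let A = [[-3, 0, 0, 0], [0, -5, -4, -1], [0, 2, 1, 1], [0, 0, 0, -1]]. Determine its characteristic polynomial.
xI - A = [[x + 3, 0, 0, 0], [0, x + 5, 4, 1], [0, -2, x - 1, -1], [0, 0, 0, x + 1]].

Expanding det(xI - A) along the first row:
det(xI - A) = + (x + 3)·det([[x + 5, 4, 1], [-2, x - 1, -1], [0, 0, x + 1]]) - (0)·det([[0, 4, 1], [0, x - 1, -1], [0, 0, x + 1]]) + (0)·det([[0, x + 5, 1], [0, -2, -1], [0, 0, x + 1]]) - (0)·det([[0, x + 5, 4], [0, -2, x - 1], [0, 0, 0]]).

Evaluating gives χ_A(x) = x^4 + 8x^3 + 22x^2 + 24x + 9 = (x + 1)^2(x + 3)^2.

χ_A(x) = (x + 1)^2(x + 3)^2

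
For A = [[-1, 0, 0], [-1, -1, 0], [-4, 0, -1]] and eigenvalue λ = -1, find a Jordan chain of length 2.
v_1 = [[1, 1, 5]]^T, v_2 = [[0, -1, -4]]^T

We seek v_1 ∈ ker((A + I)^2) \ ker(A + I), then set v_{i+1} = (A + I) v_i.

One such chain is v_1 = [[1, 1, 5]]^T, v_2 = [[0, -1, -4]]^T. Check: (A + I) v_2 = [[0, 0, 0]]^T = 0.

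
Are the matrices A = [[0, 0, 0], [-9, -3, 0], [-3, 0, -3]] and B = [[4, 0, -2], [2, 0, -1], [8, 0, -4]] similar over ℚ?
No.

trace(A) = -6 but trace(B) = 0. The trace is a similarity invariant, so A and B are not similar.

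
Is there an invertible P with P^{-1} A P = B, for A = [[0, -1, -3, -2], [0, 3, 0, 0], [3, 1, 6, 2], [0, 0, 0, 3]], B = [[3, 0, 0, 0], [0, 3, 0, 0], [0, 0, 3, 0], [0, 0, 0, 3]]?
Both have characteristic polynomial (x - 3)^4, but the minimal polynomial of A is (x - 3)^2 while the minimal polynomial of B is x - 3. The minimal polynomial is a similarity invariant, so A and B are not similar.

No.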